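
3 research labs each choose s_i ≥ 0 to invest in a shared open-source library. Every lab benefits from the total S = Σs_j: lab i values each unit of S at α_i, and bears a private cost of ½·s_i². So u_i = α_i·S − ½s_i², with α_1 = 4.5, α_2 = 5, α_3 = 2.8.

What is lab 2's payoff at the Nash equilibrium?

Lab i's FOC: ∂u_i/∂s_i = α_i − s_i = 0, so s_i* = α_i.
NE contributions = (4.5, 5, 2.8); S = 12.3.
u_2 = α_2·S − ½·(s_2)² = 5·12.3 − ½·5² = 49.

49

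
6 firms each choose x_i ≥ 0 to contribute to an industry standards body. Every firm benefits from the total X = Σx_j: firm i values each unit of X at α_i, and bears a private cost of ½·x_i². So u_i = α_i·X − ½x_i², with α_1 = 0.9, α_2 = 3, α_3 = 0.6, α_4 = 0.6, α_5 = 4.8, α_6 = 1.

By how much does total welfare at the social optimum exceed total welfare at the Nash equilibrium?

254.905

Firm i's FOC: ∂u_i/∂x_i = α_i − x_i = 0, so x_i* = α_i.
NE contributions = (0.9, 3, 0.6, 0.6, 4.8, 1); X = 10.9.
W^NE = (Σα)·X − ½Σα_i² = 10.9² − ½·34.57 = 101.525.
Planner sets x_i = Σα_j = 10.9 for every i, so X^SO = 6·10.9 = 65.4.
W^SO = (Σα)·X^SO − ½·6·(Σα)² = (6/2)·10.9² = 356.43.
Deadweight loss = W^SO − W^NE = 254.905.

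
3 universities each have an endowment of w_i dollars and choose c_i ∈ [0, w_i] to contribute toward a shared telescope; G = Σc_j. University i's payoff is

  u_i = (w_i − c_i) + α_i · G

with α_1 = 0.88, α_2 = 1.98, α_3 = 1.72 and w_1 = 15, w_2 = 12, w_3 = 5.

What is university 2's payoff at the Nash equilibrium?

33.66

∂u_i/∂c_i = α_i − 1, so university i contributes w_i if α_i > 1, else 0.
α_i > 1 for i ∈ {2, 3}; NE contributions (0, 12, 5), G = 17.
u_2 = (12 − 12) + 1.98·17 = 33.66.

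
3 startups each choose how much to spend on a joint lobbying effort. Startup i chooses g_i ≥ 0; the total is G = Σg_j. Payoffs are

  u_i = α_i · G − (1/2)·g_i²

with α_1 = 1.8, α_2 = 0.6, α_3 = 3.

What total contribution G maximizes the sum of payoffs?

Planner FOC: ∂(Σu_j)/∂g_i = (Σα_j) − g_i = 0, so g_i^SO = Σα_j = 5.4 for every i; G^SO = 16.2.

16.2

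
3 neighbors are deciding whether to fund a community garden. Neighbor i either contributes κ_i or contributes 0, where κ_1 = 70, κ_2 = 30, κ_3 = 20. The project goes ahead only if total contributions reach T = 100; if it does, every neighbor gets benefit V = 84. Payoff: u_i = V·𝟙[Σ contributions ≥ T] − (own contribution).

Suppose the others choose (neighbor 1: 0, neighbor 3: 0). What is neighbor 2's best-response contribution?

0

Others' total = 0. Even contributing 30 gives 30 < 100: no benefit either way.
Best response: 0.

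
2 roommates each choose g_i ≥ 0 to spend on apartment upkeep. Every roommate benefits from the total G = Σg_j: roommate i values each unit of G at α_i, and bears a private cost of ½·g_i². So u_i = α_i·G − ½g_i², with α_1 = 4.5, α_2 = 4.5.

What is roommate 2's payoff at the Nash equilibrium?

Roommate i's FOC: ∂u_i/∂g_i = α_i − g_i = 0, so g_i* = α_i.
NE contributions = (4.5, 4.5); G = 9.
u_2 = α_2·G − ½·(g_2)² = 4.5·9 − ½·4.5² = 30.375.

30.375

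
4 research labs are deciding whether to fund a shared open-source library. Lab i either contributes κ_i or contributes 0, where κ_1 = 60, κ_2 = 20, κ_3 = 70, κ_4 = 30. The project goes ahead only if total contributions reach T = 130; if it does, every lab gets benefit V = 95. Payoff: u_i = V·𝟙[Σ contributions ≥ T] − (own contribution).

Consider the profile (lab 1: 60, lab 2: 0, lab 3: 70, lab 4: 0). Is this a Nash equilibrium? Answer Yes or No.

Yes

Total = 130 ≥ 130: provided.
Lab 1 (pledges 60, payoff 35): dropping to 0 → total 70, payoff 0. No gain.
Lab 2 (pledges 0, payoff 95): pledging 20 → total 150, payoff 75. No gain.
Lab 3 (pledges 70, payoff 25): dropping to 0 → total 60, payoff 0. No gain.
Lab 4 (pledges 0, payoff 95): pledging 30 → total 160, payoff 65. No gain.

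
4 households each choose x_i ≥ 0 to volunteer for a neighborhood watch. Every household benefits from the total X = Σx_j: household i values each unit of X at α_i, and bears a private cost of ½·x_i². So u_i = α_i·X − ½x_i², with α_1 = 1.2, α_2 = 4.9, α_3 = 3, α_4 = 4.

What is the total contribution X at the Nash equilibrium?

13.1

Household i's FOC: ∂u_i/∂x_i = α_i − x_i = 0, so x_i* = α_i.
NE contributions = (1.2, 4.9, 3, 4); X = 13.1.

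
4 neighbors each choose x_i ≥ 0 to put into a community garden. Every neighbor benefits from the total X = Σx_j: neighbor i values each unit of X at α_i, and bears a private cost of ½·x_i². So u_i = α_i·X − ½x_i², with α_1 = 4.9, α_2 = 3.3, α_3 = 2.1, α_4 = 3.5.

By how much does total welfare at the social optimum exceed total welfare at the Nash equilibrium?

Neighbor i's FOC: ∂u_i/∂x_i = α_i − x_i = 0, so x_i* = α_i.
NE contributions = (4.9, 3.3, 2.1, 3.5); X = 13.8.
W^NE = (Σα)·X − ½Σα_i² = 13.8² − ½·51.56 = 164.66.
Planner sets x_i = Σα_j = 13.8 for every i, so X^SO = 4·13.8 = 55.2.
W^SO = (Σα)·X^SO − ½·4·(Σα)² = (4/2)·13.8² = 380.88.
Deadweight loss = W^SO − W^NE = 216.22.

216.22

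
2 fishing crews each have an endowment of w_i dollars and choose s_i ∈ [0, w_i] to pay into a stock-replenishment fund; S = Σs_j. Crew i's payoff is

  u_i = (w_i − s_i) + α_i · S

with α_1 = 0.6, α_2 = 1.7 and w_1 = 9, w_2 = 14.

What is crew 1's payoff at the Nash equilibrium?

17.4

∂u_i/∂s_i = α_i − 1, so crew i contributes w_i if α_i > 1, else 0.
α_i > 1 for i ∈ {2}; NE contributions (0, 14), S = 14.
u_1 = (9 − 0) + 0.6·14 = 17.4.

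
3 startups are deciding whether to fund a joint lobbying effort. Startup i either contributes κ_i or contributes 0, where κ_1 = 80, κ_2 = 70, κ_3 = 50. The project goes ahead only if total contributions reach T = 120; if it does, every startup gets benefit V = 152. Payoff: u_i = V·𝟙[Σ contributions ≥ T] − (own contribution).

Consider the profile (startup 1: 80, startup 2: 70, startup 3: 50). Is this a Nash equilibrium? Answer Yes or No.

Total = 200 ≥ 120: provided.
Startup 1 (pledges 80, payoff 72): dropping to 0 → total 120, payoff 152. Profitable deviation.

No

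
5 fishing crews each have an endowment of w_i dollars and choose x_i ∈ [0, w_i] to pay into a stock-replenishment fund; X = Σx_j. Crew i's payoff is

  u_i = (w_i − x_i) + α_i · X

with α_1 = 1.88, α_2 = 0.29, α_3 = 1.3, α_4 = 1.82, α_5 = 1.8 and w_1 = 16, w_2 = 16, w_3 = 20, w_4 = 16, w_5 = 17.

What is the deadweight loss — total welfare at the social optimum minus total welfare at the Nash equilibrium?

∂u_i/∂x_i = α_i − 1, so crew i contributes w_i if α_i > 1, else 0.
α_i > 1 for i ∈ {1, 3, 4, 5}; NE contributions (16, 0, 20, 16, 17), X = 69.
W^NE = Σw_i − X^NE + (Σα_i)·X^NE = 85 + 6.09·69 = 505.21.
Planner: ∂(Σu_j)/∂x_i = Σα_j − 1 = 6.09 > 0, so everyone contributes w_i; X^SO = 85, W^SO = 85 + 6.09·85 = 602.65.
Deadweight loss = 97.44.

97.44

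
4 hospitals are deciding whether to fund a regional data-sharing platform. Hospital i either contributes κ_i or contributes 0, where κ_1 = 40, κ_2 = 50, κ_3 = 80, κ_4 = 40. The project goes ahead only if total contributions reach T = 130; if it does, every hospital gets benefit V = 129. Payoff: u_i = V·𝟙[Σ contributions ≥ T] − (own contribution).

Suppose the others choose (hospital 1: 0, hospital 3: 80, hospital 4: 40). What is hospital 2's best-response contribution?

50

Others' total = 120. Contributing 50 brings total to 170 ≥ 130: gain V − κ_2 = 79.
Best response: 50.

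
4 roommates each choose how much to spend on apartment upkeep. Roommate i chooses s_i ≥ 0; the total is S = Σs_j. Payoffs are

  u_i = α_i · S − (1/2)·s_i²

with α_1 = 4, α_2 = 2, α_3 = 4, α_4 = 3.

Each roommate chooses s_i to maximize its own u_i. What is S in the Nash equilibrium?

Roommate i's FOC: ∂u_i/∂s_i = α_i − s_i = 0, so s_i* = α_i.
NE contributions = (4, 2, 4, 3); S = 13.

13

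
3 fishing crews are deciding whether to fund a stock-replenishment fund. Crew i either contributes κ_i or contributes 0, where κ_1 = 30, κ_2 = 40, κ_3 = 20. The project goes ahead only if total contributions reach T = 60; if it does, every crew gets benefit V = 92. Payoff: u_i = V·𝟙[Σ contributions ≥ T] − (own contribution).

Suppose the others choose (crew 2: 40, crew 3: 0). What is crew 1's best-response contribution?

30

Others' total = 40. Contributing 30 brings total to 70 ≥ 60: gain V − κ_1 = 62.
Best response: 30.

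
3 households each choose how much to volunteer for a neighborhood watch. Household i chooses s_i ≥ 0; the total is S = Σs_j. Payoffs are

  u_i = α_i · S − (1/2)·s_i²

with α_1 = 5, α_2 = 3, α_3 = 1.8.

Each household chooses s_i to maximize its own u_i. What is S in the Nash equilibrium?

Household i's FOC: ∂u_i/∂s_i = α_i − s_i = 0, so s_i* = α_i.
NE contributions = (5, 3, 1.8); S = 9.8.

9.8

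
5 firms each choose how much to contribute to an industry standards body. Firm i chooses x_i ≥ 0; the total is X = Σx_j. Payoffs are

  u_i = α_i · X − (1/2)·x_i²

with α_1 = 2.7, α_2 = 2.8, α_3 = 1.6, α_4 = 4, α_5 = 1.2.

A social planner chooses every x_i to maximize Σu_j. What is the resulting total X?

Planner FOC: ∂(Σu_j)/∂x_i = (Σα_j) − x_i = 0, so x_i^SO = Σα_j = 12.3 for every i; X^SO = 61.5.

61.5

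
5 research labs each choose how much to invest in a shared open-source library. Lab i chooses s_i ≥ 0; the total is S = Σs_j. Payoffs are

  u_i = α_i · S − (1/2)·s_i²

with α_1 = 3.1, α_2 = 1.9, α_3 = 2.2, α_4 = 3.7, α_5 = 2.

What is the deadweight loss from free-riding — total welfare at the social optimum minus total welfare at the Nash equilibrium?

Lab i's FOC: ∂u_i/∂s_i = α_i − s_i = 0, so s_i* = α_i.
NE contributions = (3.1, 1.9, 2.2, 3.7, 2); S = 12.9.
W^NE = (Σα)·S − ½Σα_i² = 12.9² − ½·35.75 = 148.535.
Planner sets s_i = Σα_j = 12.9 for every i, so S^SO = 5·12.9 = 64.5.
W^SO = (Σα)·S^SO − ½·5·(Σα)² = (5/2)·12.9² = 416.025.
Deadweight loss = W^SO − W^NE = 267.49.

267.49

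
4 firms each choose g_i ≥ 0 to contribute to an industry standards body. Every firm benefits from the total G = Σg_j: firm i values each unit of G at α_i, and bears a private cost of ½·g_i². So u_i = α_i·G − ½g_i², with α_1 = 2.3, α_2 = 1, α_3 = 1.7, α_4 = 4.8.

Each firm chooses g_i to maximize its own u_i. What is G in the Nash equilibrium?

9.8

Firm i's FOC: ∂u_i/∂g_i = α_i − g_i = 0, so g_i* = α_i.
NE contributions = (2.3, 1, 1.7, 4.8); G = 9.8.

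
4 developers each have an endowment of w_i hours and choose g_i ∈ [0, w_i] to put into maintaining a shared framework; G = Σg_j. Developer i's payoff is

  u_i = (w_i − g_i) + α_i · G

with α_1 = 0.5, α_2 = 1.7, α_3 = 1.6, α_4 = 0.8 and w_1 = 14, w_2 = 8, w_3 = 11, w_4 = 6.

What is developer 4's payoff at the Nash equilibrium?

∂u_i/∂g_i = α_i − 1, so developer i contributes w_i if α_i > 1, else 0.
α_i > 1 for i ∈ {2, 3}; NE contributions (0, 8, 11, 0), G = 19.
u_4 = (6 − 0) + 0.8·19 = 21.2.

21.2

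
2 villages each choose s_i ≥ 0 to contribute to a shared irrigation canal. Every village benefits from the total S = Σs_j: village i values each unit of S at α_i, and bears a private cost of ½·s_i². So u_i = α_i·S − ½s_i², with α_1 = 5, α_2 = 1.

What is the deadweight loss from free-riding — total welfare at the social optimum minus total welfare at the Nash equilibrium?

13

Village i's FOC: ∂u_i/∂s_i = α_i − s_i = 0, so s_i* = α_i.
NE contributions = (5, 1); S = 6.
W^NE = (Σα)·S − ½Σα_i² = 6² − ½·26 = 23.
Planner sets s_i = Σα_j = 6 for every i, so S^SO = 2·6 = 12.
W^SO = (Σα)·S^SO − ½·2·(Σα)² = (2/2)·6² = 36.
Deadweight loss = W^SO − W^NE = 13.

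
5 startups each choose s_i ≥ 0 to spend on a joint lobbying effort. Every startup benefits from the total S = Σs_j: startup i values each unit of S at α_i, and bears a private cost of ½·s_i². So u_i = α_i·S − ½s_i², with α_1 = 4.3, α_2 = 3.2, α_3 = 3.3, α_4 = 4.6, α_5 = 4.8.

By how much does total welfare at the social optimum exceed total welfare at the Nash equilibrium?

Startup i's FOC: ∂u_i/∂s_i = α_i − s_i = 0, so s_i* = α_i.
NE contributions = (4.3, 3.2, 3.3, 4.6, 4.8); S = 20.2.
W^NE = (Σα)·S − ½Σα_i² = 20.2² − ½·83.82 = 366.13.
Planner sets s_i = Σα_j = 20.2 for every i, so S^SO = 5·20.2 = 101.
W^SO = (Σα)·S^SO − ½·5·(Σα)² = (5/2)·20.2² = 1020.1.
Deadweight loss = W^SO − W^NE = 653.97.

653.97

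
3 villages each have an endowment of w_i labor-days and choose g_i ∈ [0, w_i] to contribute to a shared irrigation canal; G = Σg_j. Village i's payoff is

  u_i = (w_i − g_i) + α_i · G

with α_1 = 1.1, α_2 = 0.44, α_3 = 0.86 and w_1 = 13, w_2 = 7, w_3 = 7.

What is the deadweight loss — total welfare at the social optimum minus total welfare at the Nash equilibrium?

∂u_i/∂g_i = α_i − 1, so village i contributes w_i if α_i > 1, else 0.
α_i > 1 for i ∈ {1}; NE contributions (13, 0, 0), G = 13.
W^NE = Σw_i − G^NE + (Σα_i)·G^NE = 27 + 1.4·13 = 45.2.
Planner: ∂(Σu_j)/∂g_i = Σα_j − 1 = 1.4 > 0, so everyone contributes w_i; G^SO = 27, W^SO = 27 + 1.4·27 = 64.8.
Deadweight loss = 19.6.

19.6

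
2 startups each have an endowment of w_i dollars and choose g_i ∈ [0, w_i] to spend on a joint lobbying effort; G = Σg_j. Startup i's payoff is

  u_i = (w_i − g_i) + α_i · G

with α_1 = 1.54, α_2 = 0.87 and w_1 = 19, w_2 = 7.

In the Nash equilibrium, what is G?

∂u_i/∂g_i = α_i − 1, so startup i contributes w_i if α_i > 1, else 0.
α_i > 1 for i ∈ {1}; NE contributions (19, 0), G = 19.

19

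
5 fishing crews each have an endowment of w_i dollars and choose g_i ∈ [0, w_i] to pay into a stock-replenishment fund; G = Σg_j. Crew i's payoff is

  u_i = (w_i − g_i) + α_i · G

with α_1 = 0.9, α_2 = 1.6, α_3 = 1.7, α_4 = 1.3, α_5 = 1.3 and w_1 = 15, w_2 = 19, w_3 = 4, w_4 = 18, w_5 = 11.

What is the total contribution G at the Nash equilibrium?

∂u_i/∂g_i = α_i − 1, so crew i contributes w_i if α_i > 1, else 0.
α_i > 1 for i ∈ {2, 3, 4, 5}; NE contributions (0, 19, 4, 18, 11), G = 52.

52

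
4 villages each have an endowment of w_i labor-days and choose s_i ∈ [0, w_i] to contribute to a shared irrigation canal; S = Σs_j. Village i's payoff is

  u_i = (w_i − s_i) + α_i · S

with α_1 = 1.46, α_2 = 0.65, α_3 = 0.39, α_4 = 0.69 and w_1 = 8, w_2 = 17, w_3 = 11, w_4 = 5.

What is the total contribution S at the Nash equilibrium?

8

∂u_i/∂s_i = α_i − 1, so village i contributes w_i if α_i > 1, else 0.
α_i > 1 for i ∈ {1}; NE contributions (8, 0, 0, 0), S = 8.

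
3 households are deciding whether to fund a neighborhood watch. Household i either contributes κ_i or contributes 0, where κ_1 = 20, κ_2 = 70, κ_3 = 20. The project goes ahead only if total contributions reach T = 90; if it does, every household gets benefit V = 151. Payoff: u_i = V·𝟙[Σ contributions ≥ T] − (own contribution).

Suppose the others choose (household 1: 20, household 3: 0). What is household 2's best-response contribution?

70

Others' total = 20. Contributing 70 brings total to 90 ≥ 90: gain V − κ_2 = 81.
Best response: 70.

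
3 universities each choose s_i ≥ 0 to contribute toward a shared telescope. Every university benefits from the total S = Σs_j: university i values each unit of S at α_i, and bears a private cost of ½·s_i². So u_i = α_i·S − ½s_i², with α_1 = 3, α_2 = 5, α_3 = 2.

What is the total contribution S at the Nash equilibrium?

10

University i's FOC: ∂u_i/∂s_i = α_i − s_i = 0, so s_i* = α_i.
NE contributions = (3, 5, 2); S = 10.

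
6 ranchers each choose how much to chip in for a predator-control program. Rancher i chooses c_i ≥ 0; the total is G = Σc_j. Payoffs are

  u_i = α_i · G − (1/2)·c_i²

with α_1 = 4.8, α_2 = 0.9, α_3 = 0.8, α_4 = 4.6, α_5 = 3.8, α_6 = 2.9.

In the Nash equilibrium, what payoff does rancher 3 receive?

13.92

Rancher i's FOC: ∂u_i/∂c_i = α_i − c_i = 0, so c_i* = α_i.
NE contributions = (4.8, 0.9, 0.8, 4.6, 3.8, 2.9); G = 17.8.
u_3 = α_3·G − ½·(c_3)² = 0.8·17.8 − ½·0.8² = 13.92.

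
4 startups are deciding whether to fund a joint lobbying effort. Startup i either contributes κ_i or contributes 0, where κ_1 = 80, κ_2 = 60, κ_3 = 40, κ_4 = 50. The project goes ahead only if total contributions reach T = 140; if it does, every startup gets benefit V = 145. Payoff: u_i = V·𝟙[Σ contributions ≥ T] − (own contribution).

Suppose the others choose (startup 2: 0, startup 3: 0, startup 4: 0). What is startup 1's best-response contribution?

0

Others' total = 0. Even contributing 80 gives 80 < 140: no benefit either way.
Best response: 0.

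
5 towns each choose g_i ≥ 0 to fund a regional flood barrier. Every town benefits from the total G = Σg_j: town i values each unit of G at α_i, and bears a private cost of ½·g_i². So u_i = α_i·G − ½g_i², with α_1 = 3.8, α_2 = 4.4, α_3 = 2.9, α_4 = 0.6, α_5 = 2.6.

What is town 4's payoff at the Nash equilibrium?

Town i's FOC: ∂u_i/∂g_i = α_i − g_i = 0, so g_i* = α_i.
NE contributions = (3.8, 4.4, 2.9, 0.6, 2.6); G = 14.3.
u_4 = α_4·G − ½·(g_4)² = 0.6·14.3 − ½·0.6² = 8.4.

8.4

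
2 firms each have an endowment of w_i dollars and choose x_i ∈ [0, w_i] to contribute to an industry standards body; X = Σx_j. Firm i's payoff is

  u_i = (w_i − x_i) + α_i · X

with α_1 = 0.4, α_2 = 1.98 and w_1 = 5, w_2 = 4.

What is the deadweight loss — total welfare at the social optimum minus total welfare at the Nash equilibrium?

∂u_i/∂x_i = α_i − 1, so firm i contributes w_i if α_i > 1, else 0.
α_i > 1 for i ∈ {2}; NE contributions (0, 4), X = 4.
W^NE = Σw_i − X^NE + (Σα_i)·X^NE = 9 + 1.38·4 = 14.52.
Planner: ∂(Σu_j)/∂x_i = Σα_j − 1 = 1.38 > 0, so everyone contributes w_i; X^SO = 9, W^SO = 9 + 1.38·9 = 21.42.
Deadweight loss = 6.9.

6.9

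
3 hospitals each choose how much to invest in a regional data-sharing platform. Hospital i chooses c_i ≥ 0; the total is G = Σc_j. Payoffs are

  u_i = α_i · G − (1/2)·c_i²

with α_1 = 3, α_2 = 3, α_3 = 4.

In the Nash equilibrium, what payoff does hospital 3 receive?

Hospital i's FOC: ∂u_i/∂c_i = α_i − c_i = 0, so c_i* = α_i.
NE contributions = (3, 3, 4); G = 10.
u_3 = α_3·G − ½·(c_3)² = 4·10 − ½·4² = 32.

32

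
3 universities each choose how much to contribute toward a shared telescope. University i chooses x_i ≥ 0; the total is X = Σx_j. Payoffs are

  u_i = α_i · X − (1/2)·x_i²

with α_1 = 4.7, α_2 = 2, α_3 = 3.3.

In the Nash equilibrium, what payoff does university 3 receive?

University i's FOC: ∂u_i/∂x_i = α_i − x_i = 0, so x_i* = α_i.
NE contributions = (4.7, 2, 3.3); X = 10.
u_3 = α_3·X − ½·(x_3)² = 3.3·10 − ½·3.3² = 27.555.

27.555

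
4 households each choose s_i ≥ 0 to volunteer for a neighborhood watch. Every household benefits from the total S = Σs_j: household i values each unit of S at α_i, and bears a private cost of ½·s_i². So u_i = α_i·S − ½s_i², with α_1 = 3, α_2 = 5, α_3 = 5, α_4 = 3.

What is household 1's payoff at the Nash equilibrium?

43.5

Household i's FOC: ∂u_i/∂s_i = α_i − s_i = 0, so s_i* = α_i.
NE contributions = (3, 5, 5, 3); S = 16.
u_1 = α_1·S − ½·(s_1)² = 3·16 − ½·3² = 43.5.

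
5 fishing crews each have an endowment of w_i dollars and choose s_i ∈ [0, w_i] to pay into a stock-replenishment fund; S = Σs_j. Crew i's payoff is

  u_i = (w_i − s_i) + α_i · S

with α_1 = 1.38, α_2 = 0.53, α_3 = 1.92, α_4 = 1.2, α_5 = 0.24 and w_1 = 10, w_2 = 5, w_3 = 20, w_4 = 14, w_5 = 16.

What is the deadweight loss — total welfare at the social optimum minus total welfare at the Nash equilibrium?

∂u_i/∂s_i = α_i − 1, so crew i contributes w_i if α_i > 1, else 0.
α_i > 1 for i ∈ {1, 3, 4}; NE contributions (10, 0, 20, 14, 0), S = 44.
W^NE = Σw_i − S^NE + (Σα_i)·S^NE = 65 + 4.27·44 = 252.88.
Planner: ∂(Σu_j)/∂s_i = Σα_j − 1 = 4.27 > 0, so everyone contributes w_i; S^SO = 65, W^SO = 65 + 4.27·65 = 342.55.
Deadweight loss = 89.67.

89.67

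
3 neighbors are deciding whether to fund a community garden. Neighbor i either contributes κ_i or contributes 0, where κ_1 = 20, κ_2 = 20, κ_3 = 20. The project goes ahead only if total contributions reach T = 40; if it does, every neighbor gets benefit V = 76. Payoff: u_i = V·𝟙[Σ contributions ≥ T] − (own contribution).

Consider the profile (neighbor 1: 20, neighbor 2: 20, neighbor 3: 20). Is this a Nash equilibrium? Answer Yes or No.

Total = 60 ≥ 40: provided.
Neighbor 1 (pledges 20, payoff 56): dropping to 0 → total 40, payoff 76. Profitable deviation.

No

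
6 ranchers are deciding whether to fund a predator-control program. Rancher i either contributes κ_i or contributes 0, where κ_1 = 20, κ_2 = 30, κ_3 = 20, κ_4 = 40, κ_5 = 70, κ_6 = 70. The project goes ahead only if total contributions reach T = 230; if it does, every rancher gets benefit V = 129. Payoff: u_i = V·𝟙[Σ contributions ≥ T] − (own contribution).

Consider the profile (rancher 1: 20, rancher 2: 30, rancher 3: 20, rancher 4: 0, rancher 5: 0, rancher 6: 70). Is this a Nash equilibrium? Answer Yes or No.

Total = 140 < 230: not provided.
Rancher 1 (pledges 20, payoff -20): dropping to 0 → total 120, payoff 0. Profitable deviation.

No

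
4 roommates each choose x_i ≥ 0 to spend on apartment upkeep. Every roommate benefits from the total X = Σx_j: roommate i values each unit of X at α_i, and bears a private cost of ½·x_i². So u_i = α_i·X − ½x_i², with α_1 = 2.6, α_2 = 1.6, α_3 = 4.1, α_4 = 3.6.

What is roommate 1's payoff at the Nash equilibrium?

27.56

Roommate i's FOC: ∂u_i/∂x_i = α_i − x_i = 0, so x_i* = α_i.
NE contributions = (2.6, 1.6, 4.1, 3.6); X = 11.9.
u_1 = α_1·X − ½·(x_1)² = 2.6·11.9 − ½·2.6² = 27.56.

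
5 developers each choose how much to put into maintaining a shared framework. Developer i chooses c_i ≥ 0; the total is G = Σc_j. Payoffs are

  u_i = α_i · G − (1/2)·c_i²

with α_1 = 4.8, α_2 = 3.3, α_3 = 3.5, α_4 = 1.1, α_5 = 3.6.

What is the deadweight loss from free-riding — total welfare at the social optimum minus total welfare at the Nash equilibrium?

Developer i's FOC: ∂u_i/∂c_i = α_i − c_i = 0, so c_i* = α_i.
NE contributions = (4.8, 3.3, 3.5, 1.1, 3.6); G = 16.3.
W^NE = (Σα)·G − ½Σα_i² = 16.3² − ½·60.35 = 235.515.
Planner sets c_i = Σα_j = 16.3 for every i, so G^SO = 5·16.3 = 81.5.
W^SO = (Σα)·G^SO − ½·5·(Σα)² = (5/2)·16.3² = 664.225.
Deadweight loss = W^SO − W^NE = 428.71.

428.71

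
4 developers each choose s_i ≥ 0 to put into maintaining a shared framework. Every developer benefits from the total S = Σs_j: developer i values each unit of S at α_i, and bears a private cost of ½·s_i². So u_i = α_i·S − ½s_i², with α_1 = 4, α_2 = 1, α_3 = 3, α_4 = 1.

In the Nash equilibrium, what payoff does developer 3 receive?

Developer i's FOC: ∂u_i/∂s_i = α_i − s_i = 0, so s_i* = α_i.
NE contributions = (4, 1, 3, 1); S = 9.
u_3 = α_3·S − ½·(s_3)² = 3·9 − ½·3² = 22.5.

22.5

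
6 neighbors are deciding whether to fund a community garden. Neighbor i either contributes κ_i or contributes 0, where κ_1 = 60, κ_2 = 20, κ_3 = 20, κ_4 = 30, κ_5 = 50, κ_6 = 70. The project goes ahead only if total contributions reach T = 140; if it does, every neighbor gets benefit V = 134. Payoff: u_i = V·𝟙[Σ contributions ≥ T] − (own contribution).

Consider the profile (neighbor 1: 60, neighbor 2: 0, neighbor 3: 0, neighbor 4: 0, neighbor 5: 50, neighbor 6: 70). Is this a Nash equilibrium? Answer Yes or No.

Total = 180 ≥ 140: provided.
Neighbor 1 (pledges 60, payoff 74): dropping to 0 → total 120, payoff 0. No gain.
Neighbor 2 (pledges 0, payoff 134): pledging 20 → total 200, payoff 114. No gain.
Neighbor 3 (pledges 0, payoff 134): pledging 20 → total 200, payoff 114. No gain.
Neighbor 4 (pledges 0, payoff 134): pledging 30 → total 210, payoff 104. No gain.
Neighbor 5 (pledges 50, payoff 84): dropping to 0 → total 130, payoff 0. No gain.
Neighbor 6 (pledges 70, payoff 64): dropping to 0 → total 110, payoff 0. No gain.

Yes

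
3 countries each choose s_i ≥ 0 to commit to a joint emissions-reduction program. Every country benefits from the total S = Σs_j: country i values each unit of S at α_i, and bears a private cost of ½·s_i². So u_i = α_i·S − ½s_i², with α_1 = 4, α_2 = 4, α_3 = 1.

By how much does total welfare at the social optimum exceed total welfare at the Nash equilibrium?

Country i's FOC: ∂u_i/∂s_i = α_i − s_i = 0, so s_i* = α_i.
NE contributions = (4, 4, 1); S = 9.
W^NE = (Σα)·S − ½Σα_i² = 9² − ½·33 = 64.5.
Planner sets s_i = Σα_j = 9 for every i, so S^SO = 3·9 = 27.
W^SO = (Σα)·S^SO − ½·3·(Σα)² = (3/2)·9² = 121.5.
Deadweight loss = W^SO − W^NE = 57.

57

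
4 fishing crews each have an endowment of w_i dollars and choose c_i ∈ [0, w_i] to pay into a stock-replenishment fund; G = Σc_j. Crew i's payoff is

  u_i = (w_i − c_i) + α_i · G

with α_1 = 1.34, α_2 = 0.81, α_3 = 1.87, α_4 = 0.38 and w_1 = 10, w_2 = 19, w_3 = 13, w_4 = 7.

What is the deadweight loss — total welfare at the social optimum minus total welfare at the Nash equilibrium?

88.4

∂u_i/∂c_i = α_i − 1, so crew i contributes w_i if α_i > 1, else 0.
α_i > 1 for i ∈ {1, 3}; NE contributions (10, 0, 13, 0), G = 23.
W^NE = Σw_i − G^NE + (Σα_i)·G^NE = 49 + 3.4·23 = 127.2.
Planner: ∂(Σu_j)/∂c_i = Σα_j − 1 = 3.4 > 0, so everyone contributes w_i; G^SO = 49, W^SO = 49 + 3.4·49 = 215.6.
Deadweight loss = 88.4.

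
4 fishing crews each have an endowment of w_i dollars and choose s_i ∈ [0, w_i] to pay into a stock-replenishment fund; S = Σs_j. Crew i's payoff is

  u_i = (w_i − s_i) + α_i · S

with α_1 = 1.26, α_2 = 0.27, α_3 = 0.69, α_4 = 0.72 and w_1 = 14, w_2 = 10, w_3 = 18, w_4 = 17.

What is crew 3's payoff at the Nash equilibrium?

27.66

∂u_i/∂s_i = α_i − 1, so crew i contributes w_i if α_i > 1, else 0.
α_i > 1 for i ∈ {1}; NE contributions (14, 0, 0, 0), S = 14.
u_3 = (18 − 0) + 0.69·14 = 27.66.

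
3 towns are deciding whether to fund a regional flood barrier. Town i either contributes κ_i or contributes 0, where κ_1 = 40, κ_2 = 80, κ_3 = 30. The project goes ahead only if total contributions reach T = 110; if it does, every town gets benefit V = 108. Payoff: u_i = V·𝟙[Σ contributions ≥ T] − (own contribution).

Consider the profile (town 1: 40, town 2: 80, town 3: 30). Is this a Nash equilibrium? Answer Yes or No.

No

Total = 150 ≥ 110: provided.
Town 1 (pledges 40, payoff 68): dropping to 0 → total 110, payoff 108. Profitable deviation.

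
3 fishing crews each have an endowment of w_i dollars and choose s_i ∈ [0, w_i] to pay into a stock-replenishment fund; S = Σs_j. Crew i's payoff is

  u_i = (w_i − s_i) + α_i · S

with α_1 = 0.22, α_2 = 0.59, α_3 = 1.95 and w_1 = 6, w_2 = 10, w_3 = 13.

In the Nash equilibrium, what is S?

13

∂u_i/∂s_i = α_i − 1, so crew i contributes w_i if α_i > 1, else 0.
α_i > 1 for i ∈ {3}; NE contributions (0, 0, 13), S = 13.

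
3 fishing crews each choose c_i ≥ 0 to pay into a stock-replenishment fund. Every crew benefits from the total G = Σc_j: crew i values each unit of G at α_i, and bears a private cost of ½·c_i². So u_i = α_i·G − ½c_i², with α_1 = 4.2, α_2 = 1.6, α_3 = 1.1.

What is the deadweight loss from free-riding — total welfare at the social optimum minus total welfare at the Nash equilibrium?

34.51

Crew i's FOC: ∂u_i/∂c_i = α_i − c_i = 0, so c_i* = α_i.
NE contributions = (4.2, 1.6, 1.1); G = 6.9.
W^NE = (Σα)·G − ½Σα_i² = 6.9² − ½·21.41 = 36.905.
Planner sets c_i = Σα_j = 6.9 for every i, so G^SO = 3·6.9 = 20.7.
W^SO = (Σα)·G^SO − ½·3·(Σα)² = (3/2)·6.9² = 71.415.
Deadweight loss = W^SO − W^NE = 34.51.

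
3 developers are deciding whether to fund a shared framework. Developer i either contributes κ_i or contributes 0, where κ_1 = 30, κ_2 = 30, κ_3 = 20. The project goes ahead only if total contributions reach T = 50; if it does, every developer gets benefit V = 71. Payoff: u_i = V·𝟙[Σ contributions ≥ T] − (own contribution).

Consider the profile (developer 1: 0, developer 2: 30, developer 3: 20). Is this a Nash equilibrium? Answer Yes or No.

Total = 50 ≥ 50: provided.
Developer 1 (pledges 0, payoff 71): pledging 30 → total 80, payoff 41. No gain.
Developer 2 (pledges 30, payoff 41): dropping to 0 → total 20, payoff 0. No gain.
Developer 3 (pledges 20, payoff 51): dropping to 0 → total 30, payoff 0. No gain.

Yes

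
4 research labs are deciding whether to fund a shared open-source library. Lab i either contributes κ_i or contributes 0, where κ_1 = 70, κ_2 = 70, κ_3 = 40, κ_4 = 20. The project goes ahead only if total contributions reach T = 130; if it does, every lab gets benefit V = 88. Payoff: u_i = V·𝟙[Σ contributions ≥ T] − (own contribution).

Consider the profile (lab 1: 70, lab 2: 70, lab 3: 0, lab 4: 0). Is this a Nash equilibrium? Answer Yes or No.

Yes

Total = 140 ≥ 130: provided.
Lab 1 (pledges 70, payoff 18): dropping to 0 → total 70, payoff 0. No gain.
Lab 2 (pledges 70, payoff 18): dropping to 0 → total 70, payoff 0. No gain.
Lab 3 (pledges 0, payoff 88): pledging 40 → total 180, payoff 48. No gain.
Lab 4 (pledges 0, payoff 88): pledging 20 → total 160, payoff 68. No gain.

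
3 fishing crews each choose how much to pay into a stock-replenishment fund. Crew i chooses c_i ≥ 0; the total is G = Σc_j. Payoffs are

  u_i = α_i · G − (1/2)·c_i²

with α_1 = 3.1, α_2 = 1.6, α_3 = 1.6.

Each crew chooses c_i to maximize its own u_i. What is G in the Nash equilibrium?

6.3

Crew i's FOC: ∂u_i/∂c_i = α_i − c_i = 0, so c_i* = α_i.
NE contributions = (3.1, 1.6, 1.6); G = 6.3.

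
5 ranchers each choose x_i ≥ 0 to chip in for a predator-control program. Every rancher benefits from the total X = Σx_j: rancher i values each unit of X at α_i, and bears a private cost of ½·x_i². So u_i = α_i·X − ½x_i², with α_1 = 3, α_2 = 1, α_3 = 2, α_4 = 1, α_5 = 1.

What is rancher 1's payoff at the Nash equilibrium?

19.5

Rancher i's FOC: ∂u_i/∂x_i = α_i − x_i = 0, so x_i* = α_i.
NE contributions = (3, 1, 2, 1, 1); X = 8.
u_1 = α_1·X − ½·(x_1)² = 3·8 − ½·3² = 19.5.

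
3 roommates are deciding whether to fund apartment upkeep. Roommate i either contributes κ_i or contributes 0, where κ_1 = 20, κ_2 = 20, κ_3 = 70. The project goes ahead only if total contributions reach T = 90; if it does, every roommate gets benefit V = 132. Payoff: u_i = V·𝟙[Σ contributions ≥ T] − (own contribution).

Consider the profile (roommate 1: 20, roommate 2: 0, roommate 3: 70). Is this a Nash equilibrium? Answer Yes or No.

Yes

Total = 90 ≥ 90: provided.
Roommate 1 (pledges 20, payoff 112): dropping to 0 → total 70, payoff 0. No gain.
Roommate 2 (pledges 0, payoff 132): pledging 20 → total 110, payoff 112. No gain.
Roommate 3 (pledges 70, payoff 62): dropping to 0 → total 20, payoff 0. No gain.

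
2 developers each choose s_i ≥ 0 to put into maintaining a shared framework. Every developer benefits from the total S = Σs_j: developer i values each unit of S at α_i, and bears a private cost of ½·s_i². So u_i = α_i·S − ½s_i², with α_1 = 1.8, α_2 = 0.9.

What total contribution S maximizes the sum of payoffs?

5.4

Planner FOC: ∂(Σu_j)/∂s_i = (Σα_j) − s_i = 0, so s_i^SO = Σα_j = 2.7 for every i; S^SO = 5.4.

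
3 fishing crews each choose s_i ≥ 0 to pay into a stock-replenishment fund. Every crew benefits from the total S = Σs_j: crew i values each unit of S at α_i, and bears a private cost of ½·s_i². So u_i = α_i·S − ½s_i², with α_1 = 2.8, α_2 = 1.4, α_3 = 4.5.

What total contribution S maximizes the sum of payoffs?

26.1

Planner FOC: ∂(Σu_j)/∂s_i = (Σα_j) − s_i = 0, so s_i^SO = Σα_j = 8.7 for every i; S^SO = 26.1.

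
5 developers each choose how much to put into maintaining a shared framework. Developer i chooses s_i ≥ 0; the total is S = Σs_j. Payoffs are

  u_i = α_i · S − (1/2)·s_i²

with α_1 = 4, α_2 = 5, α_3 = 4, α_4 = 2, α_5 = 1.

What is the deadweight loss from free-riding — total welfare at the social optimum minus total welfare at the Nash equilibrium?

415

Developer i's FOC: ∂u_i/∂s_i = α_i − s_i = 0, so s_i* = α_i.
NE contributions = (4, 5, 4, 2, 1); S = 16.
W^NE = (Σα)·S − ½Σα_i² = 16² − ½·62 = 225.
Planner sets s_i = Σα_j = 16 for every i, so S^SO = 5·16 = 80.
W^SO = (Σα)·S^SO − ½·5·(Σα)² = (5/2)·16² = 640.
Deadweight loss = W^SO − W^NE = 415.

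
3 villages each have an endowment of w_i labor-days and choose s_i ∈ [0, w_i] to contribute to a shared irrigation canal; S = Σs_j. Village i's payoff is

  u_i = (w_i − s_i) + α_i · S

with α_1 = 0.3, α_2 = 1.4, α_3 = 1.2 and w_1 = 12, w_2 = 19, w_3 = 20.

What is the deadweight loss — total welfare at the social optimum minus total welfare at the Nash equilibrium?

∂u_i/∂s_i = α_i − 1, so village i contributes w_i if α_i > 1, else 0.
α_i > 1 for i ∈ {2, 3}; NE contributions (0, 19, 20), S = 39.
W^NE = Σw_i − S^NE + (Σα_i)·S^NE = 51 + 1.9·39 = 125.1.
Planner: ∂(Σu_j)/∂s_i = Σα_j − 1 = 1.9 > 0, so everyone contributes w_i; S^SO = 51, W^SO = 51 + 1.9·51 = 147.9.
Deadweight loss = 22.8.

22.8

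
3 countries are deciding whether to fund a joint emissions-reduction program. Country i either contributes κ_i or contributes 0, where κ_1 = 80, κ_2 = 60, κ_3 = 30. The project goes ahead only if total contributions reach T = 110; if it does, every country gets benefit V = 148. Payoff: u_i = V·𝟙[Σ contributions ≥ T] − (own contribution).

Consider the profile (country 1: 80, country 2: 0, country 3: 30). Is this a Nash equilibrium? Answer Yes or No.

Total = 110 ≥ 110: provided.
Country 1 (pledges 80, payoff 68): dropping to 0 → total 30, payoff 0. No gain.
Country 2 (pledges 0, payoff 148): pledging 60 → total 170, payoff 88. No gain.
Country 3 (pledges 30, payoff 118): dropping to 0 → total 80, payoff 0. No gain.

Yes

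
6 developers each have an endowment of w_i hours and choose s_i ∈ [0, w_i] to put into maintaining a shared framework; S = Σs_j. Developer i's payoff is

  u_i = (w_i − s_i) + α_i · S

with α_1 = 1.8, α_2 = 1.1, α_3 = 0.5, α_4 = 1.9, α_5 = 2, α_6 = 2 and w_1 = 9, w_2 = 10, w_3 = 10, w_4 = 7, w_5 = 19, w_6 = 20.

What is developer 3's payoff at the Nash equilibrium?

∂u_i/∂s_i = α_i − 1, so developer i contributes w_i if α_i > 1, else 0.
α_i > 1 for i ∈ {1, 2, 4, 5, 6}; NE contributions (9, 10, 0, 7, 19, 20), S = 65.
u_3 = (10 − 0) + 0.5·65 = 42.5.

42.5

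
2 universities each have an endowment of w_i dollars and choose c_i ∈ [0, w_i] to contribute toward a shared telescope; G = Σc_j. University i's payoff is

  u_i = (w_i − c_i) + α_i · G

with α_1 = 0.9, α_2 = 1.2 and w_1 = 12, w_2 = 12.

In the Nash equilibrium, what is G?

12

∂u_i/∂c_i = α_i − 1, so university i contributes w_i if α_i > 1, else 0.
α_i > 1 for i ∈ {2}; NE contributions (0, 12), G = 12.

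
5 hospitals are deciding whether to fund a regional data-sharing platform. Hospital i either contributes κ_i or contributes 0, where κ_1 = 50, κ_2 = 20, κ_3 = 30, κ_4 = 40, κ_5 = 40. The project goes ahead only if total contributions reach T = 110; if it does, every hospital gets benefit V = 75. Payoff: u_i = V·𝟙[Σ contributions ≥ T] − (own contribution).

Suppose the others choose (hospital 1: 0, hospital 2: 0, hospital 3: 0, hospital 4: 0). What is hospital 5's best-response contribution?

0

Others' total = 0. Even contributing 40 gives 40 < 110: no benefit either way.
Best response: 0.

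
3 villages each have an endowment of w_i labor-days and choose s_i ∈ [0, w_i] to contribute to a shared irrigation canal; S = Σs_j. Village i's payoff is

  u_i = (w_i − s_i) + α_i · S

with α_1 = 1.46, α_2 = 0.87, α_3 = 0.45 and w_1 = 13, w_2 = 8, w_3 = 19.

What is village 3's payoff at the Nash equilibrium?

∂u_i/∂s_i = α_i − 1, so village i contributes w_i if α_i > 1, else 0.
α_i > 1 for i ∈ {1}; NE contributions (13, 0, 0), S = 13.
u_3 = (19 − 0) + 0.45·13 = 24.85.

24.85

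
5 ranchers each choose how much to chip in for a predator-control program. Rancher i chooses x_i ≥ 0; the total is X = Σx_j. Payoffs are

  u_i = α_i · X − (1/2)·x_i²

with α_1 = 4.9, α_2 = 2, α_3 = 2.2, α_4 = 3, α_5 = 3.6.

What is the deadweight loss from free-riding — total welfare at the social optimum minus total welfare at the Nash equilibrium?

397.14

Rancher i's FOC: ∂u_i/∂x_i = α_i − x_i = 0, so x_i* = α_i.
NE contributions = (4.9, 2, 2.2, 3, 3.6); X = 15.7.
W^NE = (Σα)·X − ½Σα_i² = 15.7² − ½·54.81 = 219.085.
Planner sets x_i = Σα_j = 15.7 for every i, so X^SO = 5·15.7 = 78.5.
W^SO = (Σα)·X^SO − ½·5·(Σα)² = (5/2)·15.7² = 616.225.
Deadweight loss = W^SO − W^NE = 397.14.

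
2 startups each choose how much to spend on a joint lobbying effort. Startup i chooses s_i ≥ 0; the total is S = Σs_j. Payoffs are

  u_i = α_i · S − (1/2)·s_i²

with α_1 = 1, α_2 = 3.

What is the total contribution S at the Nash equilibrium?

4

Startup i's FOC: ∂u_i/∂s_i = α_i − s_i = 0, so s_i* = α_i.
NE contributions = (1, 3); S = 4.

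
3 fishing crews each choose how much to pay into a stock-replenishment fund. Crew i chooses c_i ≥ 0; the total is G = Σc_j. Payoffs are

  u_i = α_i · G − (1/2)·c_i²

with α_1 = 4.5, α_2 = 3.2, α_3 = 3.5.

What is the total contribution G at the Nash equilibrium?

Crew i's FOC: ∂u_i/∂c_i = α_i − c_i = 0, so c_i* = α_i.
NE contributions = (4.5, 3.2, 3.5); G = 11.2.

11.2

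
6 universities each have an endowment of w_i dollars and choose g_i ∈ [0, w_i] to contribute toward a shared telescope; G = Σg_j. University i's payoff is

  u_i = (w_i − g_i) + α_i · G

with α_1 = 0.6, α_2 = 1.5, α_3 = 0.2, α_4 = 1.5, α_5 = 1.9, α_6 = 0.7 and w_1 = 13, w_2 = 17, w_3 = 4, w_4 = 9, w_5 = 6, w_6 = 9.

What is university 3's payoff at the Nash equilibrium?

10.4

∂u_i/∂g_i = α_i − 1, so university i contributes w_i if α_i > 1, else 0.
α_i > 1 for i ∈ {2, 4, 5}; NE contributions (0, 17, 0, 9, 6, 0), G = 32.
u_3 = (4 − 0) + 0.2·32 = 10.4.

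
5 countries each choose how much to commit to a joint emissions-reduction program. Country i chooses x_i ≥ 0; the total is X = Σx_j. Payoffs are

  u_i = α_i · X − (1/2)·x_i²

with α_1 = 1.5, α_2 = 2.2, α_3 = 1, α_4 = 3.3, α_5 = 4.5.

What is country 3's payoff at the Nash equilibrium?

12

Country i's FOC: ∂u_i/∂x_i = α_i − x_i = 0, so x_i* = α_i.
NE contributions = (1.5, 2.2, 1, 3.3, 4.5); X = 12.5.
u_3 = α_3·X − ½·(x_3)² = 1·12.5 − ½·1² = 12.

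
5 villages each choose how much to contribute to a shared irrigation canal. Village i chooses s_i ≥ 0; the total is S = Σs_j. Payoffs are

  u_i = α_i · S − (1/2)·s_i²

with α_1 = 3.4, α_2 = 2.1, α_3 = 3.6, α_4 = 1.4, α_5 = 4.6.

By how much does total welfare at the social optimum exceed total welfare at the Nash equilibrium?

Village i's FOC: ∂u_i/∂s_i = α_i − s_i = 0, so s_i* = α_i.
NE contributions = (3.4, 2.1, 3.6, 1.4, 4.6); S = 15.1.
W^NE = (Σα)·S − ½Σα_i² = 15.1² − ½·52.05 = 201.985.
Planner sets s_i = Σα_j = 15.1 for every i, so S^SO = 5·15.1 = 75.5.
W^SO = (Σα)·S^SO − ½·5·(Σα)² = (5/2)·15.1² = 570.025.
Deadweight loss = W^SO − W^NE = 368.04.

368.04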